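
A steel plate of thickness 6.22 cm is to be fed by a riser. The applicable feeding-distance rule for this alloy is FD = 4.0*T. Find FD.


Formula: FD = 4.0 * T  (riser feeding-distance rule)
FD = 4.0 * 6.22 cm = 24.8800 cm

24.8800 cm


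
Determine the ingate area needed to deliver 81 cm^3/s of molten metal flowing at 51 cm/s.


Formula: A_ingate = Q / v  (continuity equation)
A = 81 cm^3/s / 51 cm/s = 1.5882 cm^2


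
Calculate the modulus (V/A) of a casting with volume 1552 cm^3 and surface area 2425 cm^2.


Formula: Casting Modulus M = V / A
M = 1552 cm^3 / 2425 cm^2 = 0.6400 cm

Final answer: 0.6400 cm


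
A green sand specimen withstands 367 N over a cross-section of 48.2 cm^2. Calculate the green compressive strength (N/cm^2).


Formula: Compressive Strength = Force / Area
Strength = 367 N / 48.2 cm^2 = 7.6141 N/cm^2

Answer: 7.6141 N/cm^2


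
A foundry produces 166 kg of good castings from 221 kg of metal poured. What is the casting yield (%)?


Formula: Casting Yield = (W_good / W_total) * 100
Yield = (166 kg / 221 kg) * 100 = 75.1131%

Answer: 75.1131%


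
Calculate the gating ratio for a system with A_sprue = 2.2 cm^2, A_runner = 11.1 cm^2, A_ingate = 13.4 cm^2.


Sprue:Runner:Ingate = 1 : 11.1/2.2 : 13.4/2.2 = 1:5.05:6.09

Final answer: 1:5.05:6.09


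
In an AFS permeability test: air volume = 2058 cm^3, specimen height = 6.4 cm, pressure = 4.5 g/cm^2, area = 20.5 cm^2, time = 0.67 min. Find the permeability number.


Formula: Permeability Number P = (V * H) / (p * A * t)
Numerator: V * H = 2058 * 6.4 = 13171.2
Denominator: p * A * t = 4.5 * 20.5 * 0.67 = 61.8075
P = 13171.2 / 61.8075 = 213.1004


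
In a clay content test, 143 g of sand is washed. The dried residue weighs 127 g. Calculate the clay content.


Formula: Clay% = (W_total - W_washed) / W_total * 100
Clay mass = 143 - 127 = 16 g
Clay% = 16 / 143 * 100 = 11.1888%

Answer: 11.1888%


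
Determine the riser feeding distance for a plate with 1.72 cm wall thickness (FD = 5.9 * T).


Formula: FD = 5.9 * T  (riser feeding-distance rule)
FD = 5.9 * 1.72 cm = 10.1480 cm

Final answer: 10.1480 cm


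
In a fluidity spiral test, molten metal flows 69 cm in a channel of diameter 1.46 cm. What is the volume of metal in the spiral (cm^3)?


Formula: V = pi * (d/2)^2 * L  (cylinder volume)
Radius = 1.46/2 = 0.73 cm
V = pi * 0.73^2 * 69 = 115.5167 cm^3

115.5167 cm^3


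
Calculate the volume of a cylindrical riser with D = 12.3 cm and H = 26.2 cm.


Formula: V = pi * (D/2)^2 * H  (cylinder volume)
Radius = D/2 = 12.3/2 = 6.15 cm
V = pi * 6.15^2 * 26.2 = 3113.1597 cm^3

Final answer: 3113.1597 cm^3


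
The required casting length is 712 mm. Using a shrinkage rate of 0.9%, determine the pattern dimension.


Formula: L_pattern = L_casting * (1 + shrinkage_rate/100)
Shrinkage factor = 1 + 0.9/100 = 1.009
L_pattern = 712 mm * 1.009 = 718.4080 mm


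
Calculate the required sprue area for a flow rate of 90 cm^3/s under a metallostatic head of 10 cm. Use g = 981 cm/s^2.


Formula: v = sqrt(2*g*h), A = Q/v
Velocity: v = sqrt(2 * 981 * 10) = sqrt(19620) = 140.0714 cm/s
Sprue area: A = Q / v = 90 / 140.0714 = 0.6425 cm^2

0.6425 cm^2


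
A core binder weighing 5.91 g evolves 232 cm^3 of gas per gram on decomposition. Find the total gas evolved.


Formula: V_gas = W_binder * gas_evolution_rate
V = 5.91 g * 232 cm^3/g = 1371.1200 cm^3

Final answer: 1371.1200 cm^3


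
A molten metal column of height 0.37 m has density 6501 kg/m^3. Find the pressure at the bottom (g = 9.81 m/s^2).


Formula: P = rho * g * h
rho * g = 6501 * 9.81 = 63774.81 N/m^3
P = 63774.81 * 0.37 = 23596.6797 Pa

23596.6797 Pa


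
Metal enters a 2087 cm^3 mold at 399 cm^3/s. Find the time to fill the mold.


Formula: t_fill = V_mold / Q_flow
t = 2087 cm^3 / 399 cm^3/s = 5.2306 s

5.2306 s


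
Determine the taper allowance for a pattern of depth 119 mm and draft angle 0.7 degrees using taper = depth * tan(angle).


Formula: taper = depth * tan(draft_angle)
tan(0.7 deg) = 0.0122179
taper = 119 mm * 0.0122179 = 1.4539 mm

Answer: 1.4539 mm


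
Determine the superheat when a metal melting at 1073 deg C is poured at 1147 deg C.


Formula: Superheat = T_pour - T_melt
Superheat = 1147 - 1073 = 74 deg C


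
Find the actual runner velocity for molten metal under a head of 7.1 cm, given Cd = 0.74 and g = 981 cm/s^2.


Formula: v = Cd * sqrt(2 * g * h)  (Torricelli with discharge coefficient)
2*g*h = 2 * 981 * 7.1 = 13930.2 cm^2/s^2
sqrt(13930.2) = 118.02627 cm/s
v = 0.74 * 118.02627 = 87.3394 cm/s


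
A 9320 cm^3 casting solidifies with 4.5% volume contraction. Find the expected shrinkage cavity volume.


Formula: V_shrink = V_casting * shrinkage_pct / 100
V_shrink = 9320 cm^3 * 4.5 / 100 = 419.4000 cm^3


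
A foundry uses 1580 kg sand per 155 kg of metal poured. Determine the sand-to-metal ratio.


Formula: Sand-to-Metal Ratio = W_sand / W_metal
Ratio = 1580 kg / 155 kg = 10.1935

Answer: 10.1935


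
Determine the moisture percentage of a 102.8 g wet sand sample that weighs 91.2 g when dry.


Formula: MC = (W_wet - W_dry) / W_wet * 100
Water mass = 102.8 - 91.2 = 11.6 g
MC = 11.6 / 102.8 * 100 = 11.2840%


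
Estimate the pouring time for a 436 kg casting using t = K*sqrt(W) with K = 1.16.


Formula: t = K * sqrt(W)
sqrt(W) = sqrt(436) = 20.88061
t = 1.16 * 20.88061 = 24.2215 s


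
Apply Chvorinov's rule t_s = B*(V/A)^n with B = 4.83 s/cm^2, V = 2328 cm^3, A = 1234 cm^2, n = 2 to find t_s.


Formula: t_s = B * (V/A)^n  (Chvorinov's rule, n=2)
Modulus M = V/A = 2328/1234 = 1.886548 cm
M^2 = 1.886548^2 = 3.559063 cm^2
t_s = 4.83 * 3.559063 = 17.1903 s

Answer: 17.1903 s


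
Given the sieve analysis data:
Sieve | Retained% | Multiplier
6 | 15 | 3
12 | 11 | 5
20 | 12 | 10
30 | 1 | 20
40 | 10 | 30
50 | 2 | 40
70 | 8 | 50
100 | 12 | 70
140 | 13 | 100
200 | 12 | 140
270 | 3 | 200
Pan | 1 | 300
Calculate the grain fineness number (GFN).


Formula: GFN = sum(pct * multiplier) / sum(pct)
sum(pct * multiplier) = 5740
sum(pct) = 100
GFN = 5740 / 100 = 57.40

Answer: 57.40


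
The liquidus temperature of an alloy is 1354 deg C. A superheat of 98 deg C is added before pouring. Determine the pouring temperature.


Formula: T_pour = T_melt + Superheat
T_pour = 1354 + 98 = 1452 deg C

Final answer: 1452 deg C


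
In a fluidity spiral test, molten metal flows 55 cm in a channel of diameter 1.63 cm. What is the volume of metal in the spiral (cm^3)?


Formula: V = pi * (d/2)^2 * L  (cylinder volume)
Radius = 1.63/2 = 0.815 cm
V = pi * 0.815^2 * 55 = 114.7698 cm^3

114.7698 cm^3


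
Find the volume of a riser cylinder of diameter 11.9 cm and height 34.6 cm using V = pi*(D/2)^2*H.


Formula: V = pi * (D/2)^2 * H  (cylinder volume)
Radius = D/2 = 11.9/2 = 5.95 cm
V = pi * 5.95^2 * 34.6 = 3848.2201 cm^3

Final answer: 3848.2201 cm^3


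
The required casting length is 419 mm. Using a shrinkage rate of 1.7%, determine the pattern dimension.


Formula: L_pattern = L_casting * (1 + shrinkage_rate/100)
Shrinkage factor = 1 + 1.7/100 = 1.017
L_pattern = 419 mm * 1.017 = 426.1230 mm

Final answer: 426.1230 mm


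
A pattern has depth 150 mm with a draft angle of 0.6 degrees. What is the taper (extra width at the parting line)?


Formula: taper = depth * tan(draft_angle)
tan(0.6 deg) = 0.0104724
taper = 150 mm * 0.0104724 = 1.5709 mm

1.5709 mm


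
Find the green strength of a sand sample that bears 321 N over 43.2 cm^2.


Formula: Compressive Strength = Force / Area
Strength = 321 N / 43.2 cm^2 = 7.4306 N/cm^2

Answer: 7.4306 N/cm^2


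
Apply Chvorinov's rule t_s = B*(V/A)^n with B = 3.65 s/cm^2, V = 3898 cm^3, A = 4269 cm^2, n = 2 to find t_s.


Formula: t_s = B * (V/A)^n  (Chvorinov's rule, n=2)
Modulus M = V/A = 3898/4269 = 0.913094 cm
M^2 = 0.913094^2 = 0.833741 cm^2
t_s = 3.65 * 0.833741 = 3.0432 s

Answer: 3.0432 s


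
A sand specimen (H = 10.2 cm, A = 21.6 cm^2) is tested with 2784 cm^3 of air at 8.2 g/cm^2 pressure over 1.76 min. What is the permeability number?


Formula: Permeability Number P = (V * H) / (p * A * t)
Numerator: V * H = 2784 * 10.2 = 28396.8
Denominator: p * A * t = 8.2 * 21.6 * 1.76 = 311.7312
P = 28396.8 / 311.7312 = 91.0939

Final answer: 91.0939


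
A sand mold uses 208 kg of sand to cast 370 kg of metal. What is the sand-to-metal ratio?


Formula: Sand-to-Metal Ratio = W_sand / W_metal
Ratio = 208 kg / 370 kg = 0.5622


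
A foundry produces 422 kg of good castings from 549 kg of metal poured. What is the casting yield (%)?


Formula: Casting Yield = (W_good / W_total) * 100
Yield = (422 kg / 549 kg) * 100 = 76.8670%

Final answer: 76.8670%


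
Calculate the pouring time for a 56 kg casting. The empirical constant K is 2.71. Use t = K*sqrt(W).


Formula: t = K * sqrt(W)
sqrt(W) = sqrt(56) = 7.48331
t = 2.71 * 7.48331 = 20.2798 s

Answer: 20.2798 s


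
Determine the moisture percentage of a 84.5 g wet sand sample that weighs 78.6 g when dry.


Formula: MC = (W_wet - W_dry) / W_wet * 100
Water mass = 84.5 - 78.6 = 5.9 g
MC = 5.9 / 84.5 * 100 = 6.9822%

6.9822%


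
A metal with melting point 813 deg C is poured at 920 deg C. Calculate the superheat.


Formula: Superheat = T_pour - T_melt
Superheat = 920 - 813 = 107 deg C

Final answer: 107 deg C


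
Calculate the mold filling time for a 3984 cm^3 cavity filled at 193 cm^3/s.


Formula: t_fill = V_mold / Q_flow
t = 3984 cm^3 / 193 cm^3/s = 20.6425 s

20.6425 s


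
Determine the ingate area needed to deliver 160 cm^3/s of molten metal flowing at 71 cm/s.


Formula: A_ingate = Q / v  (continuity equation)
A = 160 cm^3/s / 71 cm/s = 2.2535 cm^2


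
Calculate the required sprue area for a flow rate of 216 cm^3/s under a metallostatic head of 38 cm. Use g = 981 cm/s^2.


Formula: v = sqrt(2*g*h), A = Q/v
Velocity: v = sqrt(2 * 981 * 38) = sqrt(74556) = 273.0494 cm/s
Sprue area: A = Q / v = 216 / 273.0494 = 0.7911 cm^2

Answer: 0.7911 cm^2


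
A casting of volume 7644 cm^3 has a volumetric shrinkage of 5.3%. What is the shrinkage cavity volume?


Formula: V_shrink = V_casting * shrinkage_pct / 100
V_shrink = 7644 cm^3 * 5.3 / 100 = 405.1320 cm^3

Answer: 405.1320 cm^3


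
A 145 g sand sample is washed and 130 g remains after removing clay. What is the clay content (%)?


Formula: Clay% = (W_total - W_washed) / W_total * 100
Clay mass = 145 - 130 = 15 g
Clay% = 15 / 145 * 100 = 10.3448%

Final answer: 10.3448%


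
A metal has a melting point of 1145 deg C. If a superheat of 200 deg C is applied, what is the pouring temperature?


Formula: T_pour = T_melt + Superheat
T_pour = 1145 + 200 = 1345 deg C

1345 deg C


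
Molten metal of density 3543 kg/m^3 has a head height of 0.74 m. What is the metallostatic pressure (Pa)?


Formula: P = rho * g * h
rho * g = 3543 * 9.81 = 34756.83 N/m^3
P = 34756.83 * 0.74 = 25720.0542 Pa

25720.0542 Pa


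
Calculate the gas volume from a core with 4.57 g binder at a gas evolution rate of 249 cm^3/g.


Formula: V_gas = W_binder * gas_evolution_rate
V = 4.57 g * 249 cm^3/g = 1137.9300 cm^3


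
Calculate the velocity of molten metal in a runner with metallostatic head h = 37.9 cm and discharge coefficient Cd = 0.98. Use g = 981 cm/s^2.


Formula: v = Cd * sqrt(2 * g * h)  (Torricelli with discharge coefficient)
2*g*h = 2 * 981 * 37.9 = 74359.8 cm^2/s^2
sqrt(74359.8) = 272.68993 cm/s
v = 0.98 * 272.68993 = 267.2361 cm/s

Final answer: 267.2361 cm/s


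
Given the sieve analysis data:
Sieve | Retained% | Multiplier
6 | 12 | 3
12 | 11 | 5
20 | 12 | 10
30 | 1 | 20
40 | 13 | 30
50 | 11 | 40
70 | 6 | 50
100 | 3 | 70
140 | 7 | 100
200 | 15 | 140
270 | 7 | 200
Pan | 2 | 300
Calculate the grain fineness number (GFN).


Formula: GFN = sum(pct * multiplier) / sum(pct)
sum(pct * multiplier) = 6371
sum(pct) = 100
GFN = 6371 / 100 = 63.71

63.71


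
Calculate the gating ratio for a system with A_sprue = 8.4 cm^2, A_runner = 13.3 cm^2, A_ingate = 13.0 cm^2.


Sprue:Runner:Ingate = 1 : 13.3/8.4 : 13.0/8.4 = 1:1.58:1.55

1:1.58:1.55


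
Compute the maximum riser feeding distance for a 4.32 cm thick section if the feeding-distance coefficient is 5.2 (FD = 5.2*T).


Formula: FD = 5.2 * T  (riser feeding-distance rule)
FD = 5.2 * 4.32 cm = 22.4640 cm

22.4640 cm


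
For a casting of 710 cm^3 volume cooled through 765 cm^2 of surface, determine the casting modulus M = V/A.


Formula: Casting Modulus M = V / A
M = 710 cm^3 / 765 cm^2 = 0.9281 cm

0.9281 cm


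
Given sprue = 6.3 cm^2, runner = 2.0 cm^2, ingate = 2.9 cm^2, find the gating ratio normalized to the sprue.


Sprue:Runner:Ingate = 1 : 2.0/6.3 : 2.9/6.3 = 1:0.32:0.46

1:0.32:0.46


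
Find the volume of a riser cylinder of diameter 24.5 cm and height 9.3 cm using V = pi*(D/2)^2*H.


Formula: V = pi * (D/2)^2 * H  (cylinder volume)
Radius = D/2 = 24.5/2 = 12.25 cm
V = pi * 12.25^2 * 9.3 = 4384.3478 cm^3

Answer: 4384.3478 cm^3


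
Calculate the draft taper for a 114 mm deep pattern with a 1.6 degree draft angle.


Formula: taper = depth * tan(draft_angle)
tan(1.6 deg) = 0.0279325
taper = 114 mm * 0.0279325 = 3.1843 mm


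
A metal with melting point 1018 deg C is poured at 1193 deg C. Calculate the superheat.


Formula: Superheat = T_pour - T_melt
Superheat = 1193 - 1018 = 175 deg C


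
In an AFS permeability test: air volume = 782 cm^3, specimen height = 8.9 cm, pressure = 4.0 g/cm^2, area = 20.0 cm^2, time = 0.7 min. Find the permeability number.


Formula: Permeability Number P = (V * H) / (p * A * t)
Numerator: V * H = 782 * 8.9 = 6959.8
Denominator: p * A * t = 4.0 * 20.0 * 0.7 = 56.0
P = 6959.8 / 56.0 = 124.2821

Final answer: 124.2821


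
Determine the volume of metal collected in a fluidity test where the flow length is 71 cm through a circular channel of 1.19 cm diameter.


Formula: V = pi * (d/2)^2 * L  (cylinder volume)
Radius = 1.19/2 = 0.595 cm
V = pi * 0.595^2 * 71 = 78.9664 cm^3

Final answer: 78.9664 cm^3


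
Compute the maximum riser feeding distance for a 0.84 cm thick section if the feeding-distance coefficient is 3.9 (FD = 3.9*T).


Formula: FD = 3.9 * T  (riser feeding-distance rule)
FD = 3.9 * 0.84 cm = 3.2760 cm

Final answer: 3.2760 cm


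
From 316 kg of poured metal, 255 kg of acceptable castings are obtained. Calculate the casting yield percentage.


Formula: Casting Yield = (W_good / W_total) * 100
Yield = (255 kg / 316 kg) * 100 = 80.6962%

80.6962%


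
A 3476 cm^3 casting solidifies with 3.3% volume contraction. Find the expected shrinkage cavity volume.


Formula: V_shrink = V_casting * shrinkage_pct / 100
V_shrink = 3476 cm^3 * 3.3 / 100 = 114.7080 cm^3


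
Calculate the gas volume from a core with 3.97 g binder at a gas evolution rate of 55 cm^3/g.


Formula: V_gas = W_binder * gas_evolution_rate
V = 3.97 g * 55 cm^3/g = 218.3500 cm^3


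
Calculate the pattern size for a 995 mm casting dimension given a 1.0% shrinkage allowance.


Formula: L_pattern = L_casting * (1 + shrinkage_rate/100)
Shrinkage factor = 1 + 1.0/100 = 1.01
L_pattern = 995 mm * 1.01 = 1004.9500 mm

Final answer: 1004.9500 mm


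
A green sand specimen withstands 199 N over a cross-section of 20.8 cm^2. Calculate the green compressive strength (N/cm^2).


Formula: Compressive Strength = Force / Area
Strength = 199 N / 20.8 cm^2 = 9.5673 N/cm^2


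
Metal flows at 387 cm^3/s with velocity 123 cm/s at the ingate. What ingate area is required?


Formula: A_ingate = Q / v  (continuity equation)
A = 387 cm^3/s / 123 cm/s = 3.1463 cm^2

Final answer: 3.1463 cm^2


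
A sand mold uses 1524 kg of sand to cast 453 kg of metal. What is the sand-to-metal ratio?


Formula: Sand-to-Metal Ratio = W_sand / W_metal
Ratio = 1524 kg / 453 kg = 3.3642

Answer: 3.3642


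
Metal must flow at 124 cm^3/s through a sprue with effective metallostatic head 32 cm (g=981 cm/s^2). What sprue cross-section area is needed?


Formula: v = sqrt(2*g*h), A = Q/v
Velocity: v = sqrt(2 * 981 * 32) = sqrt(62784) = 250.5674 cm/s
Sprue area: A = Q / v = 124 / 250.5674 = 0.4949 cm^2

Answer: 0.4949 cm^2


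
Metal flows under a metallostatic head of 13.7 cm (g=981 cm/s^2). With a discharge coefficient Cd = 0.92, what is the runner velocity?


Formula: v = Cd * sqrt(2 * g * h)  (Torricelli with discharge coefficient)
2*g*h = 2 * 981 * 13.7 = 26879.4 cm^2/s^2
sqrt(26879.4) = 163.94938 cm/s
v = 0.92 * 163.94938 = 150.8334 cm/s


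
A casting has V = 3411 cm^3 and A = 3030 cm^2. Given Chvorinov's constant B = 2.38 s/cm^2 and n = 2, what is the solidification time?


Formula: t_s = B * (V/A)^n  (Chvorinov's rule, n=2)
Modulus M = V/A = 3411/3030 = 1.125743 cm
M^2 = 1.125743^2 = 1.267297 cm^2
t_s = 2.38 * 1.267297 = 3.0162 s


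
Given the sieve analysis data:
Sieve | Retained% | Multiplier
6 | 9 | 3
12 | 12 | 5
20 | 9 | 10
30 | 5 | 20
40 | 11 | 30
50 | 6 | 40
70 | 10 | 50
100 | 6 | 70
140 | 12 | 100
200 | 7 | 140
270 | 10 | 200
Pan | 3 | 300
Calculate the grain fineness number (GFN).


Formula: GFN = sum(pct * multiplier) / sum(pct)
sum(pct * multiplier) = 6847
sum(pct) = 100
GFN = 6847 / 100 = 68.47

Final answer: 68.47


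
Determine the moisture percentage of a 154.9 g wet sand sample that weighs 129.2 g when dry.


Formula: MC = (W_wet - W_dry) / W_wet * 100
Water mass = 154.9 - 129.2 = 25.7 g
MC = 25.7 / 154.9 * 100 = 16.5913%

Answer: 16.5913%


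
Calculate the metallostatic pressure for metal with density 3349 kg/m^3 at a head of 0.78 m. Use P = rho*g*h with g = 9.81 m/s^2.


Formula: P = rho * g * h
rho * g = 3349 * 9.81 = 32853.69 N/m^3
P = 32853.69 * 0.78 = 25625.8782 Pa

Answer: 25625.8782 Pa


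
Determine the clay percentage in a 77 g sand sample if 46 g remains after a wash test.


Formula: Clay% = (W_total - W_washed) / W_total * 100
Clay mass = 77 - 46 = 31 g
Clay% = 31 / 77 * 100 = 40.2597%

Answer: 40.2597%


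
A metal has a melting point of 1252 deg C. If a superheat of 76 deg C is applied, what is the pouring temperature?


Formula: T_pour = T_melt + Superheat
T_pour = 1252 + 76 = 1328 deg C


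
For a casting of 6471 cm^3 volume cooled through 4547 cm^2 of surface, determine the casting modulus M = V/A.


Formula: Casting Modulus M = V / A
M = 6471 cm^3 / 4547 cm^2 = 1.4231 cm

Final answer: 1.4231 cm


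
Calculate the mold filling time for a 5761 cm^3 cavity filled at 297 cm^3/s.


Formula: t_fill = V_mold / Q_flow
t = 5761 cm^3 / 297 cm^3/s = 19.3973 s

Answer: 19.3973 s


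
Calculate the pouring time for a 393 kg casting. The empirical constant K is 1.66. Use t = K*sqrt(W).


Formula: t = K * sqrt(W)
sqrt(W) = sqrt(393) = 19.82423
t = 1.66 * 19.82423 = 32.9082 s

Answer: 32.9082 s


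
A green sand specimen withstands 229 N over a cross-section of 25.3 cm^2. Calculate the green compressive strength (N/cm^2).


Formula: Compressive Strength = Force / Area
Strength = 229 N / 25.3 cm^2 = 9.0514 N/cm^2

Final answer: 9.0514 N/cm^2


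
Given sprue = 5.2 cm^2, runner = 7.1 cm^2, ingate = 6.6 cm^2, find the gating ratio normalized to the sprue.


Sprue:Runner:Ingate = 1 : 7.1/5.2 : 6.6/5.2 = 1:1.37:1.27

Final answer: 1:1.37:1.27


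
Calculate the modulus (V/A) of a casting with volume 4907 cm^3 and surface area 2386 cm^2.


Formula: Casting Modulus M = V / A
M = 4907 cm^3 / 2386 cm^2 = 2.0566 cm

2.0566 cm


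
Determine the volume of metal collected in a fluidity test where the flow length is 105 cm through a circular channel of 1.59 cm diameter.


Formula: V = pi * (d/2)^2 * L  (cylinder volume)
Radius = 1.59/2 = 0.795 cm
V = pi * 0.795^2 * 105 = 208.4843 cm^3

Final answer: 208.4843 cm^3


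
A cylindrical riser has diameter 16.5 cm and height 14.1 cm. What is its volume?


Formula: V = pi * (D/2)^2 * H  (cylinder volume)
Radius = D/2 = 16.5/2 = 8.25 cm
V = pi * 8.25^2 * 14.1 = 3014.9276 cm^3


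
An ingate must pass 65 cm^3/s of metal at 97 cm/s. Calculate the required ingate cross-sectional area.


Formula: A_ingate = Q / v  (continuity equation)
A = 65 cm^3/s / 97 cm/s = 0.6701 cm^2

Final answer: 0.6701 cm^2


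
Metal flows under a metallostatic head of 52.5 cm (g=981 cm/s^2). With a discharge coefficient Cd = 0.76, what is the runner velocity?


Formula: v = Cd * sqrt(2 * g * h)  (Torricelli with discharge coefficient)
2*g*h = 2 * 981 * 52.5 = 103005.0 cm^2/s^2
sqrt(103005.0) = 320.94392 cm/s
v = 0.76 * 320.94392 = 243.9174 cm/s

Answer: 243.9174 cm/s


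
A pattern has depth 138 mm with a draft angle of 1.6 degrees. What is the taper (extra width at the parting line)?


Formula: taper = depth * tan(draft_angle)
tan(1.6 deg) = 0.0279325
taper = 138 mm * 0.0279325 = 3.8547 mm

3.8547 mm


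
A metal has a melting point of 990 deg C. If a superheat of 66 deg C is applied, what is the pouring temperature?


Formula: T_pour = T_melt + Superheat
T_pour = 990 + 66 = 1056 deg C


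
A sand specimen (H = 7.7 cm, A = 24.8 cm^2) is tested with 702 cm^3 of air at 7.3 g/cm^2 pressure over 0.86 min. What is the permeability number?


Formula: Permeability Number P = (V * H) / (p * A * t)
Numerator: V * H = 702 * 7.7 = 5405.4
Denominator: p * A * t = 7.3 * 24.8 * 0.86 = 155.6944
P = 5405.4 / 155.6944 = 34.7180


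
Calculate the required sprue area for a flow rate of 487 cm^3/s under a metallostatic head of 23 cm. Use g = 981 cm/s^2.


Formula: v = sqrt(2*g*h), A = Q/v
Velocity: v = sqrt(2 * 981 * 23) = sqrt(45126) = 212.4288 cm/s
Sprue area: A = Q / v = 487 / 212.4288 = 2.2925 cm^2

2.2925 cm^2


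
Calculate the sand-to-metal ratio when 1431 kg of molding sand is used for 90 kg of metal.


Formula: Sand-to-Metal Ratio = W_sand / W_metal
Ratio = 1431 kg / 90 kg = 15.9000


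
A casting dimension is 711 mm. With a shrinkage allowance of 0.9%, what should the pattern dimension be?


Formula: L_pattern = L_casting * (1 + shrinkage_rate/100)
Shrinkage factor = 1 + 0.9/100 = 1.009
L_pattern = 711 mm * 1.009 = 717.3990 mm

Final answer: 717.3990 mm


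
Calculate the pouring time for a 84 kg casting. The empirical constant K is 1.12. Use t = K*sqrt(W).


Formula: t = K * sqrt(W)
sqrt(W) = sqrt(84) = 9.16515
t = 1.12 * 9.16515 = 10.2650 s


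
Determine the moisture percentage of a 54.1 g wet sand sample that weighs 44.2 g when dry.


Formula: MC = (W_wet - W_dry) / W_wet * 100
Water mass = 54.1 - 44.2 = 9.9 g
MC = 9.9 / 54.1 * 100 = 18.2994%


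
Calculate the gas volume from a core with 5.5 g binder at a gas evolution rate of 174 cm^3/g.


Formula: V_gas = W_binder * gas_evolution_rate
V = 5.5 g * 174 cm^3/g = 957.0000 cm^3

Answer: 957.0000 cm^3


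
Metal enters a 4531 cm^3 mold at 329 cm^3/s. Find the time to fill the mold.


Formula: t_fill = V_mold / Q_flow
t = 4531 cm^3 / 329 cm^3/s = 13.7720 s

13.7720 s


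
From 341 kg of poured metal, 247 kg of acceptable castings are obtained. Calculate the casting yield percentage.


Formula: Casting Yield = (W_good / W_total) * 100
Yield = (247 kg / 341 kg) * 100 = 72.4340%

72.4340%


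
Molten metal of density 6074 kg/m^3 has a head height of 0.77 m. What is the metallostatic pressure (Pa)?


Formula: P = rho * g * h
rho * g = 6074 * 9.81 = 59585.94 N/m^3
P = 59585.94 * 0.77 = 45881.1738 Pa

Answer: 45881.1738 Pa


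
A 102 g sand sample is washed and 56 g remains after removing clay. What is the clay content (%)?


Formula: Clay% = (W_total - W_washed) / W_total * 100
Clay mass = 102 - 56 = 46 g
Clay% = 46 / 102 * 100 = 45.0980%

Answer: 45.0980%


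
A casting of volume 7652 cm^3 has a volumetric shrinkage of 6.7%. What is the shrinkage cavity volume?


Formula: V_shrink = V_casting * shrinkage_pct / 100
V_shrink = 7652 cm^3 * 6.7 / 100 = 512.6840 cm^3

512.6840 cm^3


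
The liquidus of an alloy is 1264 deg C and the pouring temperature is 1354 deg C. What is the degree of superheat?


Formula: Superheat = T_pour - T_melt
Superheat = 1354 - 1264 = 90 deg C

Answer: 90 deg C


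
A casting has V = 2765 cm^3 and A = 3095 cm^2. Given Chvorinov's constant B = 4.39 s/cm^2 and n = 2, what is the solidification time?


Formula: t_s = B * (V/A)^n  (Chvorinov's rule, n=2)
Modulus M = V/A = 2765/3095 = 0.893376 cm
M^2 = 0.893376^2 = 0.798121 cm^2
t_s = 4.39 * 0.798121 = 3.5038 s

Answer: 3.5038 s


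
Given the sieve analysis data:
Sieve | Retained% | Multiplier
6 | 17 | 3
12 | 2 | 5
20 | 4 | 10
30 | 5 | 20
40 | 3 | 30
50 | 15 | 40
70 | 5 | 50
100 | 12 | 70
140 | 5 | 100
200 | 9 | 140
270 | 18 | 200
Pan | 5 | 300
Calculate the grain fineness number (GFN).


Formula: GFN = sum(pct * multiplier) / sum(pct)
sum(pct * multiplier) = 8841
sum(pct) = 100
GFN = 8841 / 100 = 88.41

Answer: 88.41


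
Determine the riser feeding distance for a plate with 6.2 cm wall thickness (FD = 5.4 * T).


Formula: FD = 5.4 * T  (riser feeding-distance rule)
FD = 5.4 * 6.2 cm = 33.4800 cm

Final answer: 33.4800 cm


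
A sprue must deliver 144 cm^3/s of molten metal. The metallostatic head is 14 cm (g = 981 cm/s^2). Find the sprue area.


Formula: v = sqrt(2*g*h), A = Q/v
Velocity: v = sqrt(2 * 981 * 14) = sqrt(27468) = 165.7347 cm/s
Sprue area: A = Q / v = 144 / 165.7347 = 0.8689 cm^2

Final answer: 0.8689 cm^2


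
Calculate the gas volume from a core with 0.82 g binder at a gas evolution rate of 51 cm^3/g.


Formula: V_gas = W_binder * gas_evolution_rate
V = 0.82 g * 51 cm^3/g = 41.8200 cm^3

Final answer: 41.8200 cm^3


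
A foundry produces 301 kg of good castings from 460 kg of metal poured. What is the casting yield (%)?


Formula: Casting Yield = (W_good / W_total) * 100
Yield = (301 kg / 460 kg) * 100 = 65.4348%

Answer: 65.4348%


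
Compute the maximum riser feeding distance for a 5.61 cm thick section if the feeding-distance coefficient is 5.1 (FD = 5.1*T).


Formula: FD = 5.1 * T  (riser feeding-distance rule)
FD = 5.1 * 5.61 cm = 28.6110 cm

Answer: 28.6110 cm


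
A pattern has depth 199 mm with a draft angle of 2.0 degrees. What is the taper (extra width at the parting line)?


Formula: taper = depth * tan(draft_angle)
tan(2.0 deg) = 0.0349208
taper = 199 mm * 0.0349208 = 6.9492 mm

6.9492 mm


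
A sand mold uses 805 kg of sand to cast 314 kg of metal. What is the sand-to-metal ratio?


Formula: Sand-to-Metal Ratio = W_sand / W_metal
Ratio = 805 kg / 314 kg = 2.5637


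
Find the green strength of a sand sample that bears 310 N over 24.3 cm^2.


Formula: Compressive Strength = Force / Area
Strength = 310 N / 24.3 cm^2 = 12.7572 N/cm^2

Final answer: 12.7572 N/cm^2


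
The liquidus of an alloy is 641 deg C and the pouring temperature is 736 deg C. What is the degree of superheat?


Formula: Superheat = T_pour - T_melt
Superheat = 736 - 641 = 95 deg C

Final answer: 95 deg C


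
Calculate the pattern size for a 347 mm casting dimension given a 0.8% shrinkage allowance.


Formula: L_pattern = L_casting * (1 + shrinkage_rate/100)
Shrinkage factor = 1 + 0.8/100 = 1.008
L_pattern = 347 mm * 1.008 = 349.7760 mm

Answer: 349.7760 mm


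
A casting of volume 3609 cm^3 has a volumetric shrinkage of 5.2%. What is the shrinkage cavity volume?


Formula: V_shrink = V_casting * shrinkage_pct / 100
V_shrink = 3609 cm^3 * 5.2 / 100 = 187.6680 cm^3


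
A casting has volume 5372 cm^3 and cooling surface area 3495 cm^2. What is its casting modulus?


Formula: Casting Modulus M = V / A
M = 5372 cm^3 / 3495 cm^2 = 1.5371 cm

1.5371 cm


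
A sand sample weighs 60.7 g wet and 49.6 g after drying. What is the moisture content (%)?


Formula: MC = (W_wet - W_dry) / W_wet * 100
Water mass = 60.7 - 49.6 = 11.1 g
MC = 11.1 / 60.7 * 100 = 18.2867%

Answer: 18.2867%


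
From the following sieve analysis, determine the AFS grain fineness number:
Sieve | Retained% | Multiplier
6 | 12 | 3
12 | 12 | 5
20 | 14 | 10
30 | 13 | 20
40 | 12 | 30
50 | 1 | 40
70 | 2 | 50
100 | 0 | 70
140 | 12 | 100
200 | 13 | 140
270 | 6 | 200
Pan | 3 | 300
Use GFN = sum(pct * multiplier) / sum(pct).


Formula: GFN = sum(pct * multiplier) / sum(pct)
sum(pct * multiplier) = 6116
sum(pct) = 100
GFN = 6116 / 100 = 61.16

Final answer: 61.16


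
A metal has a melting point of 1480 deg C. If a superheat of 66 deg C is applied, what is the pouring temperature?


Formula: T_pour = T_melt + Superheat
T_pour = 1480 + 66 = 1546 deg C


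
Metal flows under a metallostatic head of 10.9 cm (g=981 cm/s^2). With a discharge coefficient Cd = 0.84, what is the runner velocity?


Formula: v = Cd * sqrt(2 * g * h)  (Torricelli with discharge coefficient)
2*g*h = 2 * 981 * 10.9 = 21385.8 cm^2/s^2
sqrt(21385.8) = 146.23885 cm/s
v = 0.84 * 146.23885 = 122.8406 cm/s

122.8406 cm/s


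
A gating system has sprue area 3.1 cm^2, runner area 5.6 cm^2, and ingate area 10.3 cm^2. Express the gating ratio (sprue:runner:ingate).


Sprue:Runner:Ingate = 1 : 5.6/3.1 : 10.3/3.1 = 1:1.81:3.32


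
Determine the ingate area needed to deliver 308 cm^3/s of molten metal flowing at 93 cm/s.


Formula: A_ingate = Q / v  (continuity equation)
A = 308 cm^3/s / 93 cm/s = 3.3118 cm^2

3.3118 cm^2


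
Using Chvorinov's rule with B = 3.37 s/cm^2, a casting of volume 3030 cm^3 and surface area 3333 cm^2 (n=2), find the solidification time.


Formula: t_s = B * (V/A)^n  (Chvorinov's rule, n=2)
Modulus M = V/A = 3030/3333 = 0.909091 cm
M^2 = 0.909091^2 = 0.826446 cm^2
t_s = 3.37 * 0.826446 = 2.7851 s

Final answer: 2.7851 s


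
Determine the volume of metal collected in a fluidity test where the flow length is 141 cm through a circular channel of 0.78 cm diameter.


Formula: V = pi * (d/2)^2 * L  (cylinder volume)
Radius = 0.78/2 = 0.39 cm
V = pi * 0.39^2 * 141 = 67.3749 cm^3

Answer: 67.3749 cm^3


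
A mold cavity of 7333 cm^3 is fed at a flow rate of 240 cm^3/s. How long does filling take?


Formula: t_fill = V_mold / Q_flow
t = 7333 cm^3 / 240 cm^3/s = 30.5542 s

Answer: 30.5542 s


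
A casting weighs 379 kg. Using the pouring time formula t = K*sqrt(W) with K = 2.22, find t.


Formula: t = K * sqrt(W)
sqrt(W) = sqrt(379) = 19.46792
t = 2.22 * 19.46792 = 43.2188 s


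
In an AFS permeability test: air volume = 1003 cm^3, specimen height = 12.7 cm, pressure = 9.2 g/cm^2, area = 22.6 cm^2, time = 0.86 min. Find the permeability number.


Formula: Permeability Number P = (V * H) / (p * A * t)
Numerator: V * H = 1003 * 12.7 = 12738.1
Denominator: p * A * t = 9.2 * 22.6 * 0.86 = 178.8112
P = 12738.1 / 178.8112 = 71.2377

Answer: 71.2377


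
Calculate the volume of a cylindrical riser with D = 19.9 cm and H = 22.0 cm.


Formula: V = pi * (D/2)^2 * H  (cylinder volume)
Radius = D/2 = 19.9/2 = 9.95 cm
V = pi * 9.95^2 * 22.0 = 6842.5616 cm^3

Final answer: 6842.5616 cm^3


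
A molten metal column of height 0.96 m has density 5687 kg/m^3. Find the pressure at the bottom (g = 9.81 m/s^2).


Formula: P = rho * g * h
rho * g = 5687 * 9.81 = 55789.47 N/m^3
P = 55789.47 * 0.96 = 53557.8912 Pa

53557.8912 Pa


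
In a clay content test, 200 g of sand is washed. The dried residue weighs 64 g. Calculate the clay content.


Formula: Clay% = (W_total - W_washed) / W_total * 100
Clay mass = 200 - 64 = 136 g
Clay% = 136 / 200 * 100 = 68.0000%

Final answer: 68.0000%


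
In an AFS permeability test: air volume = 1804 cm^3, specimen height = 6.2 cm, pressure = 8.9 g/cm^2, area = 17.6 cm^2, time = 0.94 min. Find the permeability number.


Formula: Permeability Number P = (V * H) / (p * A * t)
Numerator: V * H = 1804 * 6.2 = 11184.8
Denominator: p * A * t = 8.9 * 17.6 * 0.94 = 147.2416
P = 11184.8 / 147.2416 = 75.9622

75.9622


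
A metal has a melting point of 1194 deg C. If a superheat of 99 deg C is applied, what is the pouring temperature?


Formula: T_pour = T_melt + Superheat
T_pour = 1194 + 99 = 1293 deg C


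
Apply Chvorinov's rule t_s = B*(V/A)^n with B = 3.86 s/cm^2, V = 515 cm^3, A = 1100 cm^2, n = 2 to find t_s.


Formula: t_s = B * (V/A)^n  (Chvorinov's rule, n=2)
Modulus M = V/A = 515/1100 = 0.468182 cm
M^2 = 0.468182^2 = 0.219194 cm^2
t_s = 3.86 * 0.219194 = 0.8461 s

Final answer: 0.8461 s


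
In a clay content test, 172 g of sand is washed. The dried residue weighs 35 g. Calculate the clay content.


Formula: Clay% = (W_total - W_washed) / W_total * 100
Clay mass = 172 - 35 = 137 g
Clay% = 137 / 172 * 100 = 79.6512%


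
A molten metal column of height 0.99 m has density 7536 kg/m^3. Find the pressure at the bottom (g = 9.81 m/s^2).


Formula: P = rho * g * h
rho * g = 7536 * 9.81 = 73928.16 N/m^3
P = 73928.16 * 0.99 = 73188.8784 Pa

Answer: 73188.8784 Pa


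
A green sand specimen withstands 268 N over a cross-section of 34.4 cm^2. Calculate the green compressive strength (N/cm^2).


Formula: Compressive Strength = Force / Area
Strength = 268 N / 34.4 cm^2 = 7.7907 N/cm^2

7.7907 N/cm^2


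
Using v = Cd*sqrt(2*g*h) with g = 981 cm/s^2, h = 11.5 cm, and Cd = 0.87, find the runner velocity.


Formula: v = Cd * sqrt(2 * g * h)  (Torricelli with discharge coefficient)
2*g*h = 2 * 981 * 11.5 = 22563.0 cm^2/s^2
sqrt(22563.0) = 150.20985 cm/s
v = 0.87 * 150.20985 = 130.6826 cm/s

Answer: 130.6826 cm/s


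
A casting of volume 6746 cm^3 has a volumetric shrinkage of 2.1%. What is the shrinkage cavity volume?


Formula: V_shrink = V_casting * shrinkage_pct / 100
V_shrink = 6746 cm^3 * 2.1 / 100 = 141.6660 cm^3


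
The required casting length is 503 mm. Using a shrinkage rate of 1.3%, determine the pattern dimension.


Formula: L_pattern = L_casting * (1 + shrinkage_rate/100)
Shrinkage factor = 1 + 1.3/100 = 1.013
L_pattern = 503 mm * 1.013 = 509.5390 mm

Answer: 509.5390 mm


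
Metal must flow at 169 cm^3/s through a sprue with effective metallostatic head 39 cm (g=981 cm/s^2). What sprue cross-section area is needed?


Formula: v = sqrt(2*g*h), A = Q/v
Velocity: v = sqrt(2 * 981 * 39) = sqrt(76518) = 276.6189 cm/s
Sprue area: A = Q / v = 169 / 276.6189 = 0.6109 cm^2

0.6109 cm^2


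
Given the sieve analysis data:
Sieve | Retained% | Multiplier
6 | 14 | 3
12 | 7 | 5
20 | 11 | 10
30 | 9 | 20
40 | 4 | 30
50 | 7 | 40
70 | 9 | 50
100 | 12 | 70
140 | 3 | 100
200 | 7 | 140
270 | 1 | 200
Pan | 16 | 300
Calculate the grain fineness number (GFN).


Formula: GFN = sum(pct * multiplier) / sum(pct)
sum(pct * multiplier) = 8337
sum(pct) = 100
GFN = 8337 / 100 = 83.37

Answer: 83.37


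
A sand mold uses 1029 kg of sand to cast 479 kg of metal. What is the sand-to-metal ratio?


Formula: Sand-to-Metal Ratio = W_sand / W_metal
Ratio = 1029 kg / 479 kg = 2.1482

2.1482


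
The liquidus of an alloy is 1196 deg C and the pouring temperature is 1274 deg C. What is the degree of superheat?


Formula: Superheat = T_pour - T_melt
Superheat = 1274 - 1196 = 78 deg C

Final answer: 78 deg C


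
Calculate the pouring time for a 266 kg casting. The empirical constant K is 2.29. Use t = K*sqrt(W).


Formula: t = K * sqrt(W)
sqrt(W) = sqrt(266) = 16.30951
t = 2.29 * 16.30951 = 37.3488 s

Final answer: 37.3488 s


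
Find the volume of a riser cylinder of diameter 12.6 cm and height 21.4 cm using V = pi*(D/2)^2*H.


Formula: V = pi * (D/2)^2 * H  (cylinder volume)
Radius = D/2 = 12.6/2 = 6.3 cm
V = pi * 6.3^2 * 21.4 = 2668.3620 cm^3

Answer: 2668.3620 cm^3


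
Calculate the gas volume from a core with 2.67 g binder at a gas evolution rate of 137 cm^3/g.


Formula: V_gas = W_binder * gas_evolution_rate
V = 2.67 g * 137 cm^3/g = 365.7900 cm^3

Final answer: 365.7900 cm^3


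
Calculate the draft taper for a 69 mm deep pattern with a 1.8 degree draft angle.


Formula: taper = depth * tan(draft_angle)
tan(1.8 deg) = 0.0314263
taper = 69 mm * 0.0314263 = 2.1684 mm


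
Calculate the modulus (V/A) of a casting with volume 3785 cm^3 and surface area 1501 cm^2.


Formula: Casting Modulus M = V / A
M = 3785 cm^3 / 1501 cm^2 = 2.5217 cm

Final answer: 2.5217 cm


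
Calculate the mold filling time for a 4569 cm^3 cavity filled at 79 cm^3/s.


Formula: t_fill = V_mold / Q_flow
t = 4569 cm^3 / 79 cm^3/s = 57.8354 s

57.8354 s


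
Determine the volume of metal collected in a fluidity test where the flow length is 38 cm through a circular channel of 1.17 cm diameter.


Formula: V = pi * (d/2)^2 * L  (cylinder volume)
Radius = 1.17/2 = 0.585 cm
V = pi * 0.585^2 * 38 = 40.8550 cm^3

40.8550 cm^3


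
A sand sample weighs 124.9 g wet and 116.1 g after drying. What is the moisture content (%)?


Formula: MC = (W_wet - W_dry) / W_wet * 100
Water mass = 124.9 - 116.1 = 8.8 g
MC = 8.8 / 124.9 * 100 = 7.0456%

7.0456%


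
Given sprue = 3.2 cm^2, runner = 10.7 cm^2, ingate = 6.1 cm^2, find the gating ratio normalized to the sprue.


Sprue:Runner:Ingate = 1 : 10.7/3.2 : 6.1/3.2 = 1:3.34:1.91

1:3.34:1.91


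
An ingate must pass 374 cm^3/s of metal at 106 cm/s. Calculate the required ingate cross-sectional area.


Formula: A_ingate = Q / v  (continuity equation)
A = 374 cm^3/s / 106 cm/s = 3.5283 cm^2


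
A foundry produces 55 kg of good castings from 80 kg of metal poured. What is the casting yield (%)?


Formula: Casting Yield = (W_good / W_total) * 100
Yield = (55 kg / 80 kg) * 100 = 68.7500%

Final answer: 68.7500%


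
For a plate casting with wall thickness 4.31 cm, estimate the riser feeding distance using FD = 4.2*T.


Formula: FD = 4.2 * T  (riser feeding-distance rule)
FD = 4.2 * 4.31 cm = 18.1020 cm


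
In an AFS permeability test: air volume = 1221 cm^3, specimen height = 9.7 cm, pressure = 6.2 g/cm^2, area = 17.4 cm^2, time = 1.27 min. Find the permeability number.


Formula: Permeability Number P = (V * H) / (p * A * t)
Numerator: V * H = 1221 * 9.7 = 11843.7
Denominator: p * A * t = 6.2 * 17.4 * 1.27 = 137.0076
P = 11843.7 / 137.0076 = 86.4456

Answer: 86.4456


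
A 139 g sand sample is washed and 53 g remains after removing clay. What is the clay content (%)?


Formula: Clay% = (W_total - W_washed) / W_total * 100
Clay mass = 139 - 53 = 86 g
Clay% = 86 / 139 * 100 = 61.8705%

Answer: 61.8705%


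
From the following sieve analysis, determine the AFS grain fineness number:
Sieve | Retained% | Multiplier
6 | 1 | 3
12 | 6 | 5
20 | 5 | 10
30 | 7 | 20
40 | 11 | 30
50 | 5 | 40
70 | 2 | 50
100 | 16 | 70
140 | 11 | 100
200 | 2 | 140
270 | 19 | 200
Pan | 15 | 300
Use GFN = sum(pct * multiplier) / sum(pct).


Formula: GFN = sum(pct * multiplier) / sum(pct)
sum(pct * multiplier) = 11653
sum(pct) = 100
GFN = 11653 / 100 = 116.53

116.53


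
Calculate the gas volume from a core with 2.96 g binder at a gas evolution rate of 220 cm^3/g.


Formula: V_gas = W_binder * gas_evolution_rate
V = 2.96 g * 220 cm^3/g = 651.2000 cm^3

Answer: 651.2000 cm^3


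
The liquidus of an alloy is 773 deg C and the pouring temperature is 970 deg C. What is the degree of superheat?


Formula: Superheat = T_pour - T_melt
Superheat = 970 - 773 = 197 deg C

Final answer: 197 deg C


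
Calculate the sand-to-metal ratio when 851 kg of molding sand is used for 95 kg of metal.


Formula: Sand-to-Metal Ratio = W_sand / W_metal
Ratio = 851 kg / 95 kg = 8.9579

8.9579


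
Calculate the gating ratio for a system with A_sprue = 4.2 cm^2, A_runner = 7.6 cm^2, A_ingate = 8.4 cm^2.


Sprue:Runner:Ingate = 1 : 7.6/4.2 : 8.4/4.2 = 1:1.81:2.00

1:1.81:2.00


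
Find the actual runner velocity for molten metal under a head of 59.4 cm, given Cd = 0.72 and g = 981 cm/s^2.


Formula: v = Cd * sqrt(2 * g * h)  (Torricelli with discharge coefficient)
2*g*h = 2 * 981 * 59.4 = 116542.8 cm^2/s^2
sqrt(116542.8) = 341.38366 cm/s
v = 0.72 * 341.38366 = 245.7962 cm/s

245.7962 cm/s


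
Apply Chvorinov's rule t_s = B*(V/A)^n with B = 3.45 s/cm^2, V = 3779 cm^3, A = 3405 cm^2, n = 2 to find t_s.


Formula: t_s = B * (V/A)^n  (Chvorinov's rule, n=2)
Modulus M = V/A = 3779/3405 = 1.109838 cm
M^2 = 1.109838^2 = 1.231740 cm^2
t_s = 3.45 * 1.231740 = 4.2495 s

4.2495 s
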